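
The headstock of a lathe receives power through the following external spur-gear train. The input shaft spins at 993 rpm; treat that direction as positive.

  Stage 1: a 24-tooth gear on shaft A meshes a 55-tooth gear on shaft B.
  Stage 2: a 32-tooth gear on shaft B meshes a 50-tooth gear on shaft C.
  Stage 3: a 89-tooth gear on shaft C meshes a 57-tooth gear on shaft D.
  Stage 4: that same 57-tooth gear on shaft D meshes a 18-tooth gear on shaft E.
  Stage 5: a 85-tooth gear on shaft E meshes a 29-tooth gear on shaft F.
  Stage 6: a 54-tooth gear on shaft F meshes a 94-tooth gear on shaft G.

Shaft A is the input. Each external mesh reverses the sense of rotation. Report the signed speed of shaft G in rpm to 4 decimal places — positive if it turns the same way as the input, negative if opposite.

Stage 1 [24T→55T]: ω = 993.0000×24/55 = 433.3091 rpm, dir flips to −; running = −433.3091
Stage 2 [32T→50T]: ω = 433.3091×32/50 = 277.3178 rpm, dir flips to +; running = +277.3178
Stage 3 [89T→57T]: ω = 277.3178×89/57 = 433.0050 rpm, dir flips to −; running = −433.0050
Stage 4 [57T→18T]: ω = 433.0050×57/18 = 1371.1825 rpm, dir flips to +; running = +1371.1825
Stage 5 [85T→29T]: ω = 1371.1825×85/29 = 4018.9833 rpm, dir flips to −; running = −4018.9833
Stage 6 [54T→94T]: ω = 4018.9833×54/94 = 2308.7777 rpm, dir flips to +; running = +2308.7777

+2308.7777 rpm (same as input, |ω| = 2308.7777 rpm)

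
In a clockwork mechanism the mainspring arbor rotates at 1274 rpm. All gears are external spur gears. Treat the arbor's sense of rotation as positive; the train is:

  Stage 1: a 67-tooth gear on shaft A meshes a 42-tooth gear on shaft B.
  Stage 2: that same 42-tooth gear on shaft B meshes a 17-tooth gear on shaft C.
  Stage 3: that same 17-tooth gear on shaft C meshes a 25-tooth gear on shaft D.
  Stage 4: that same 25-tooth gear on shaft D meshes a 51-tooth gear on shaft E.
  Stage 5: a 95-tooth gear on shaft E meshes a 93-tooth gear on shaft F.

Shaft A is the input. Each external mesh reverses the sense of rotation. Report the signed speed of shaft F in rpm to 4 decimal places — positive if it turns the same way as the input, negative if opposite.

-1709.6795 rpm (opposite to input, |ω| = 1709.6795 rpm)

Stage 1 [67T→42T]: ω = 1274.0000×67/42 = 2032.3333 rpm, dir flips to −; running = −2032.3333
Stage 2 [42T→17T]: ω = 2032.3333×42/17 = 5021.0588 rpm, dir flips to +; running = +5021.0588
Stage 3 [17T→25T]: ω = 5021.0588×17/25 = 3414.3200 rpm, dir flips to −; running = −3414.3200
Stage 4 [25T→51T]: ω = 3414.3200×25/51 = 1673.6863 rpm, dir flips to +; running = +1673.6863
Stage 5 [95T→93T]: ω = 1673.6863×95/93 = 1709.6795 rpm, dir flips to −; running = −1709.6795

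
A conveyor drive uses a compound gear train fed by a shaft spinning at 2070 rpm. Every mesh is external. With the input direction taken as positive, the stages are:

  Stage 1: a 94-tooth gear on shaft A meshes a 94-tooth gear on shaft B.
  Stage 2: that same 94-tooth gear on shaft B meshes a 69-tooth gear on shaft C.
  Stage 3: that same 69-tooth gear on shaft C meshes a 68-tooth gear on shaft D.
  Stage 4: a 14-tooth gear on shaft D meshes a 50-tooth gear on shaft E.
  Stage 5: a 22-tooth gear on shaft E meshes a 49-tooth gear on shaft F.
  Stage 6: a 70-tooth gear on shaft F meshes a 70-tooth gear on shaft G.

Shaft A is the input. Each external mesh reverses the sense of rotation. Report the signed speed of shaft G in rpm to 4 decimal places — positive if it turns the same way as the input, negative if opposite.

Stage 1 [94T→94T]: ω = 2070.0000×94/94 = 2070.0000 rpm, dir flips to −; running = −2070.0000
Stage 2 [94T→69T]: ω = 2070.0000×94/69 = 2820.0000 rpm, dir flips to +; running = +2820.0000
Stage 3 [69T→68T]: ω = 2820.0000×69/68 = 2861.4706 rpm, dir flips to −; running = −2861.4706
Stage 4 [14T→50T]: ω = 2861.4706×14/50 = 801.2118 rpm, dir flips to +; running = +801.2118
Stage 5 [22T→49T]: ω = 801.2118×22/49 = 359.7277 rpm, dir flips to −; running = −359.7277
Stage 6 [70T→70T]: ω = 359.7277×70/70 = 359.7277 rpm, dir flips to +; running = +359.7277

+359.7277 rpm (same as input, |ω| = 359.7277 rpm)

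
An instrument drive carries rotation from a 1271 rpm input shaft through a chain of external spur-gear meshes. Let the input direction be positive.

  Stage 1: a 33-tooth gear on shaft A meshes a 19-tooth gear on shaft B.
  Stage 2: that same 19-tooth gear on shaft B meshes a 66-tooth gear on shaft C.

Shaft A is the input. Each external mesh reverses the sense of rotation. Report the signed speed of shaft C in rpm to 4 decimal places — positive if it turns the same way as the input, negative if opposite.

+635.5000 rpm (same as input, |ω| = 635.5000 rpm)

Stage 1 [33T→19T]: ω = 1271.0000×33/19 = 2207.5263 rpm, dir flips to −; running = −2207.5263
Stage 2 [19T→66T]: ω = 2207.5263×19/66 = 635.5000 rpm, dir flips to +; running = +635.5000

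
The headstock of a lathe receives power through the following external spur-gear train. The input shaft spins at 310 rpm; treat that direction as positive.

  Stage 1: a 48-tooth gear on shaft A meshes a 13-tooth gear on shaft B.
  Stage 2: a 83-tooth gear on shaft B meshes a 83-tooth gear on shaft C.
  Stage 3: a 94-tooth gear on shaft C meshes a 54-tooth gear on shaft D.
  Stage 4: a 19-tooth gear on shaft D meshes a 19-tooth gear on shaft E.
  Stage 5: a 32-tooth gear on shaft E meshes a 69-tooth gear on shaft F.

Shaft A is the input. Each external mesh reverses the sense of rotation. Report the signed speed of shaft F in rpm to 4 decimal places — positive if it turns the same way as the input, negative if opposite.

-924.0481 rpm (opposite to input, |ω| = 924.0481 rpm)

Stage 1 [48T→13T]: ω = 310.0000×48/13 = 1144.6154 rpm, dir flips to −; running = −1144.6154
Stage 2 [83T→83T]: ω = 1144.6154×83/83 = 1144.6154 rpm, dir flips to +; running = +1144.6154
Stage 3 [94T→54T]: ω = 1144.6154×94/54 = 1992.4786 rpm, dir flips to −; running = −1992.4786
Stage 4 [19T→19T]: ω = 1992.4786×19/19 = 1992.4786 rpm, dir flips to +; running = +1992.4786
Stage 5 [32T→69T]: ω = 1992.4786×32/69 = 924.0481 rpm, dir flips to −; running = −924.0481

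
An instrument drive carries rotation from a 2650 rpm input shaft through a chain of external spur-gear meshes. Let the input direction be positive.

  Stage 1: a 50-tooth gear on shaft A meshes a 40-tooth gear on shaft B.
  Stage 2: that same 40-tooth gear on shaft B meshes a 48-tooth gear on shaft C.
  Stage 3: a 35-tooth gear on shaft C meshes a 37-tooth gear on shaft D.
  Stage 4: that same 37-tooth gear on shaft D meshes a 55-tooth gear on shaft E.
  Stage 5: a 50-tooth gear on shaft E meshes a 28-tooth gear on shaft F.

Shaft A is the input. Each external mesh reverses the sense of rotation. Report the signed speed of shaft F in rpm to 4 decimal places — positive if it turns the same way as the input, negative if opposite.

-3136.8371 rpm (opposite to input, |ω| = 3136.8371 rpm)

Stage 1 [50T→40T]: ω = 2650.0000×50/40 = 3312.5000 rpm, dir flips to −; running = −3312.5000
Stage 2 [40T→48T]: ω = 3312.5000×40/48 = 2760.4167 rpm, dir flips to +; running = +2760.4167
Stage 3 [35T→37T]: ω = 2760.4167×35/37 = 2611.2050 rpm, dir flips to −; running = −2611.2050
Stage 4 [37T→55T]: ω = 2611.2050×37/55 = 1756.6288 rpm, dir flips to +; running = +1756.6288
Stage 5 [50T→28T]: ω = 1756.6288×50/28 = 3136.8371 rpm, dir flips to −; running = −3136.8371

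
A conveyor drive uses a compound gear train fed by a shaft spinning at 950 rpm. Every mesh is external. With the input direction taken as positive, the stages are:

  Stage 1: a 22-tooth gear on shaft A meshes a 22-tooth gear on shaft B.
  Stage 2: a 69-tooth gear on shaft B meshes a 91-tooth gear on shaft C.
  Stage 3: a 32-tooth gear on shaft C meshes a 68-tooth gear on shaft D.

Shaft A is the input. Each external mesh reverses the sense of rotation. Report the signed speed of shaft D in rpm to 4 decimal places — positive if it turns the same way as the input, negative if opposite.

-338.9787 rpm (opposite to input, |ω| = 338.9787 rpm)

Stage 1 [22T→22T]: ω = 950.0000×22/22 = 950.0000 rpm, dir flips to −; running = −950.0000
Stage 2 [69T→91T]: ω = 950.0000×69/91 = 720.3297 rpm, dir flips to +; running = +720.3297
Stage 3 [32T→68T]: ω = 720.3297×32/68 = 338.9787 rpm, dir flips to −; running = −338.9787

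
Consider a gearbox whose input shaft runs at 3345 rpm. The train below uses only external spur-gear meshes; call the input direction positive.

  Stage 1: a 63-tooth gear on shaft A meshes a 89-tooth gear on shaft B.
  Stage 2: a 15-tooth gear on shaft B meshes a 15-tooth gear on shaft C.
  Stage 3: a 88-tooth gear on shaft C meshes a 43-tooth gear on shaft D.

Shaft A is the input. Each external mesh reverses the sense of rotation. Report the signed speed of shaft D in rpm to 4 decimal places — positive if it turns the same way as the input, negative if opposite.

-4845.7486 rpm (opposite to input, |ω| = 4845.7486 rpm)

Stage 1 [63T→89T]: ω = 3345.0000×63/89 = 2367.8090 rpm, dir flips to −; running = −2367.8090
Stage 2 [15T→15T]: ω = 2367.8090×15/15 = 2367.8090 rpm, dir flips to +; running = +2367.8090
Stage 3 [88T→43T]: ω = 2367.8090×88/43 = 4845.7486 rpm, dir flips to −; running = −4845.7486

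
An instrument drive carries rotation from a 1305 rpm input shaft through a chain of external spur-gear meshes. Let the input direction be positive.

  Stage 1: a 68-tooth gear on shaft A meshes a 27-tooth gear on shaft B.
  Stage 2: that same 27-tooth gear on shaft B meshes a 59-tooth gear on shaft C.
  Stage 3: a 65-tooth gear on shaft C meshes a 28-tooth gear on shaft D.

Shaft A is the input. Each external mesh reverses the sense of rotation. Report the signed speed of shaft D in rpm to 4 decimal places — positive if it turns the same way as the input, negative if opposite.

-3491.5860 rpm (opposite to input, |ω| = 3491.5860 rpm)

Stage 1 [68T→27T]: ω = 1305.0000×68/27 = 3286.6667 rpm, dir flips to −; running = −3286.6667
Stage 2 [27T→59T]: ω = 3286.6667×27/59 = 1504.0678 rpm, dir flips to +; running = +1504.0678
Stage 3 [65T→28T]: ω = 1504.0678×65/28 = 3491.5860 rpm, dir flips to −; running = −3491.5860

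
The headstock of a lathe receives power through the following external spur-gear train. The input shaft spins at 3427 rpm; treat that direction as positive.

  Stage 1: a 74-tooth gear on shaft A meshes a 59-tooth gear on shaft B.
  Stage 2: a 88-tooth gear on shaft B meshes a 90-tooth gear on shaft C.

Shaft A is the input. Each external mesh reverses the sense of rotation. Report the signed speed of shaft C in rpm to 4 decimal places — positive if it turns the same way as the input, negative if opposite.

+4202.7540 rpm (same as input, |ω| = 4202.7540 rpm)

Stage 1 [74T→59T]: ω = 3427.0000×74/59 = 4298.2712 rpm, dir flips to −; running = −4298.2712
Stage 2 [88T→90T]: ω = 4298.2712×88/90 = 4202.7540 rpm, dir flips to +; running = +4202.7540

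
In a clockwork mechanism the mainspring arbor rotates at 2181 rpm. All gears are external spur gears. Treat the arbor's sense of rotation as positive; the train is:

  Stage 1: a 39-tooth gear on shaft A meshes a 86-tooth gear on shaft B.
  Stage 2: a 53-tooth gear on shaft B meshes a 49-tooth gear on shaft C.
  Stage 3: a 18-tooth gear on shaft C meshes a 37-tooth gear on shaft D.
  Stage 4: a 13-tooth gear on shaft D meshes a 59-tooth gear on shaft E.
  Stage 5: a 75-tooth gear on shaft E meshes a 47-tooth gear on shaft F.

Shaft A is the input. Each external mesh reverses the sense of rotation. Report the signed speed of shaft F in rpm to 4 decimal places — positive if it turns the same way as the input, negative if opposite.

Stage 1 [39T→86T]: ω = 2181.0000×39/86 = 989.0581 rpm, dir flips to −; running = −989.0581
Stage 2 [53T→49T]: ω = 989.0581×53/49 = 1069.7976 rpm, dir flips to +; running = +1069.7976
Stage 3 [18T→37T]: ω = 1069.7976×18/37 = 520.4421 rpm, dir flips to −; running = −520.4421
Stage 4 [13T→59T]: ω = 520.4421×13/59 = 114.6737 rpm, dir flips to +; running = +114.6737
Stage 5 [75T→47T]: ω = 114.6737×75/47 = 182.9899 rpm, dir flips to −; running = −182.9899

-182.9899 rpm (opposite to input, |ω| = 182.9899 rpm)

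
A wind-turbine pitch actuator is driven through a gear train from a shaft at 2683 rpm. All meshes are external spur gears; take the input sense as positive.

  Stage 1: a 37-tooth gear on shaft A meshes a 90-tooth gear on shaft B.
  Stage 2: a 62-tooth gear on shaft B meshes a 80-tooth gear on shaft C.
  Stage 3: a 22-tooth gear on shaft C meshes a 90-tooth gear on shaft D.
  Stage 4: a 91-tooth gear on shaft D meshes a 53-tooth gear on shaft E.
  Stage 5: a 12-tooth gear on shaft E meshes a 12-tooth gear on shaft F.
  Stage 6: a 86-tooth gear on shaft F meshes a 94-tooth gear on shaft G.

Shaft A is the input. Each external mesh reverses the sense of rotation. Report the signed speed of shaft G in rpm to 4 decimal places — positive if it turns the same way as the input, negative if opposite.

Stage 1 [37T→90T]: ω = 2683.0000×37/90 = 1103.0111 rpm, dir flips to −; running = −1103.0111
Stage 2 [62T→80T]: ω = 1103.0111×62/80 = 854.8336 rpm, dir flips to +; running = +854.8336
Stage 3 [22T→90T]: ω = 854.8336×22/90 = 208.9593 rpm, dir flips to −; running = −208.9593
Stage 4 [91T→53T]: ω = 208.9593×91/53 = 358.7792 rpm, dir flips to +; running = +358.7792
Stage 5 [12T→12T]: ω = 358.7792×12/12 = 358.7792 rpm, dir flips to −; running = −358.7792
Stage 6 [86T→94T]: ω = 358.7792×86/94 = 328.2448 rpm, dir flips to +; running = +328.2448

+328.2448 rpm (same as input, |ω| = 328.2448 rpm)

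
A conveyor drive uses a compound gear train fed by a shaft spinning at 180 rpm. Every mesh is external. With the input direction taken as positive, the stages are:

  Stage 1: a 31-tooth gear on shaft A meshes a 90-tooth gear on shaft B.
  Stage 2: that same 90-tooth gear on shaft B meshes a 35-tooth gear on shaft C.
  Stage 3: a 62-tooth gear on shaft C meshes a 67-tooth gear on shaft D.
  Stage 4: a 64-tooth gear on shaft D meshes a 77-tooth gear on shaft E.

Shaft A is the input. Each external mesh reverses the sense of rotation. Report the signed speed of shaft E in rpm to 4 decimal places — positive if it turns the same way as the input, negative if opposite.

Stage 1 [31T→90T]: ω = 180.0000×31/90 = 62.0000 rpm, dir flips to −; running = −62.0000
Stage 2 [90T→35T]: ω = 62.0000×90/35 = 159.4286 rpm, dir flips to +; running = +159.4286
Stage 3 [62T→67T]: ω = 159.4286×62/67 = 147.5309 rpm, dir flips to −; running = −147.5309
Stage 4 [64T→77T]: ω = 147.5309×64/77 = 122.6231 rpm, dir flips to +; running = +122.6231

+122.6231 rpm (same as input, |ω| = 122.6231 rpm)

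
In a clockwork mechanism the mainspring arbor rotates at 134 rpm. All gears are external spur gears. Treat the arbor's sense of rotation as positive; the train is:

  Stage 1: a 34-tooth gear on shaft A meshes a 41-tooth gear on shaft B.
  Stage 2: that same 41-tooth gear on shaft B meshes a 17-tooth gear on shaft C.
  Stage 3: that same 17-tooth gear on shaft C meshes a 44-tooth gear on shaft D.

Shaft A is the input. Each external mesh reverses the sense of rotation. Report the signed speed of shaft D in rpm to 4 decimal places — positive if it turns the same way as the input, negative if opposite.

Stage 1 [34T→41T]: ω = 134.0000×34/41 = 111.1220 rpm, dir flips to −; running = −111.1220
Stage 2 [41T→17T]: ω = 111.1220×41/17 = 268.0000 rpm, dir flips to +; running = +268.0000
Stage 3 [17T→44T]: ω = 268.0000×17/44 = 103.5455 rpm, dir flips to −; running = −103.5455

-103.5455 rpm (opposite to input, |ω| = 103.5455 rpm)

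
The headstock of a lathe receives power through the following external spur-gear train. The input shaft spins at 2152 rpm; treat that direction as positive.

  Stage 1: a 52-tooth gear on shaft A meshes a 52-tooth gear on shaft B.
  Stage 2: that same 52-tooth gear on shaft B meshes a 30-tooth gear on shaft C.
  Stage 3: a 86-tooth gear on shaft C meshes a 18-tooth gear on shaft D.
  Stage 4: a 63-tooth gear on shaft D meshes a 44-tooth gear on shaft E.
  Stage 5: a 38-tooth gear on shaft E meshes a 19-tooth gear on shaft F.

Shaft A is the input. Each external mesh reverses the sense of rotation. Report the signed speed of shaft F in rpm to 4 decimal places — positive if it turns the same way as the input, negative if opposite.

Stage 1 [52T→52T]: ω = 2152.0000×52/52 = 2152.0000 rpm, dir flips to −; running = −2152.0000
Stage 2 [52T→30T]: ω = 2152.0000×52/30 = 3730.1333 rpm, dir flips to +; running = +3730.1333
Stage 3 [86T→18T]: ω = 3730.1333×86/18 = 17821.7481 rpm, dir flips to −; running = −17821.7481
Stage 4 [63T→44T]: ω = 17821.7481×63/44 = 25517.5030 rpm, dir flips to +; running = +25517.5030
Stage 5 [38T→19T]: ω = 25517.5030×38/19 = 51035.0061 rpm, dir flips to −; running = −51035.0061

-51035.0061 rpm (opposite to input, |ω| = 51035.0061 rpm)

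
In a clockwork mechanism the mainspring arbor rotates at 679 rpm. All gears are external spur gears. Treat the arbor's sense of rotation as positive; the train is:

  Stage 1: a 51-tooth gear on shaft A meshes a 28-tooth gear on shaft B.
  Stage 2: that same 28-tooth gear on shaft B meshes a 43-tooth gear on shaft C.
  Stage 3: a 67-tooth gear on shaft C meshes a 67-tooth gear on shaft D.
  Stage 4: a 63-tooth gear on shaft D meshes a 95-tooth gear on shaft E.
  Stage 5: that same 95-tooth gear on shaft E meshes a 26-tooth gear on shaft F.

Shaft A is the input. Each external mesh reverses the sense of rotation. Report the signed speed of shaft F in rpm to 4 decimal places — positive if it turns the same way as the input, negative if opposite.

Stage 1 [51T→28T]: ω = 679.0000×51/28 = 1236.7500 rpm, dir flips to −; running = −1236.7500
Stage 2 [28T→43T]: ω = 1236.7500×28/43 = 805.3256 rpm, dir flips to +; running = +805.3256
Stage 3 [67T→67T]: ω = 805.3256×67/67 = 805.3256 rpm, dir flips to −; running = −805.3256
Stage 4 [63T→95T]: ω = 805.3256×63/95 = 534.0580 rpm, dir flips to +; running = +534.0580
Stage 5 [95T→26T]: ω = 534.0580×95/26 = 1951.3658 rpm, dir flips to −; running = −1951.3658

-1951.3658 rpm (opposite to input, |ω| = 1951.3658 rpm)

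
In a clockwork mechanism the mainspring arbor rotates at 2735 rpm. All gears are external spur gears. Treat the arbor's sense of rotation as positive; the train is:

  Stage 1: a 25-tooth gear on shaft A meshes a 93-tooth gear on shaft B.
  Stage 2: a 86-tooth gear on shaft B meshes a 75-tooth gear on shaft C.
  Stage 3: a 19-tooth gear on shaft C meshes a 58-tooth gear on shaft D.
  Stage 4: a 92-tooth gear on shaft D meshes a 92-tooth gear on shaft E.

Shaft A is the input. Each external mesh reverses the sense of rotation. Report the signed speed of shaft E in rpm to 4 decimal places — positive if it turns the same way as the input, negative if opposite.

Stage 1 [25T→93T]: ω = 2735.0000×25/93 = 735.2151 rpm, dir flips to −; running = −735.2151
Stage 2 [86T→75T]: ω = 735.2151×86/75 = 843.0466 rpm, dir flips to +; running = +843.0466
Stage 3 [19T→58T]: ω = 843.0466×19/58 = 276.1704 rpm, dir flips to −; running = −276.1704
Stage 4 [92T→92T]: ω = 276.1704×92/92 = 276.1704 rpm, dir flips to +; running = +276.1704

+276.1704 rpm (same as input, |ω| = 276.1704 rpm)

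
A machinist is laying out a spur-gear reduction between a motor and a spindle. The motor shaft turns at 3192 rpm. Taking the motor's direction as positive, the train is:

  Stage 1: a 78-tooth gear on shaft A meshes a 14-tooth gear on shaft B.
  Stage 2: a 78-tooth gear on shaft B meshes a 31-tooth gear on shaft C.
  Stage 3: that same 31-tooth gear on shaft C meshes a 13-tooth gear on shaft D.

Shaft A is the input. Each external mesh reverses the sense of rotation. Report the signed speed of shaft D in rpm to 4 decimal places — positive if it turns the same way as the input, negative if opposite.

Stage 1 [78T→14T]: ω = 3192.0000×78/14 = 17784.0000 rpm, dir flips to −; running = −17784.0000
Stage 2 [78T→31T]: ω = 17784.0000×78/31 = 44746.8387 rpm, dir flips to +; running = +44746.8387
Stage 3 [31T→13T]: ω = 44746.8387×31/13 = 106704.0000 rpm, dir flips to −; running = −106704.0000

-106704.0000 rpm (opposite to input, |ω| = 106704.0000 rpm)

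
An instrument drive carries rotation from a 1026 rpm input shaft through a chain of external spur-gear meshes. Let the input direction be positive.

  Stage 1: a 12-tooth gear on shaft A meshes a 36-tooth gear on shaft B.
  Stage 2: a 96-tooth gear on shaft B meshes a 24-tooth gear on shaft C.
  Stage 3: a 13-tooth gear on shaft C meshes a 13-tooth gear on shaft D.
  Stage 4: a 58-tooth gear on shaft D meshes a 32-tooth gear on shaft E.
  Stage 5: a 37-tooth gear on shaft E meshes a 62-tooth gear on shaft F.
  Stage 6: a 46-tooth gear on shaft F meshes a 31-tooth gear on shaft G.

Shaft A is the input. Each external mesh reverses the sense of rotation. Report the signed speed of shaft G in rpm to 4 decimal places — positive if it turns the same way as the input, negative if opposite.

Stage 1 [12T→36T]: ω = 1026.0000×12/36 = 342.0000 rpm, dir flips to −; running = −342.0000
Stage 2 [96T→24T]: ω = 342.0000×96/24 = 1368.0000 rpm, dir flips to +; running = +1368.0000
Stage 3 [13T→13T]: ω = 1368.0000×13/13 = 1368.0000 rpm, dir flips to −; running = −1368.0000
Stage 4 [58T→32T]: ω = 1368.0000×58/32 = 2479.5000 rpm, dir flips to +; running = +2479.5000
Stage 5 [37T→62T]: ω = 2479.5000×37/62 = 1479.7016 rpm, dir flips to −; running = −1479.7016
Stage 6 [46T→31T]: ω = 1479.7016×46/31 = 2195.6863 rpm, dir flips to +; running = +2195.6863

+2195.6863 rpm (same as input, |ω| = 2195.6863 rpm)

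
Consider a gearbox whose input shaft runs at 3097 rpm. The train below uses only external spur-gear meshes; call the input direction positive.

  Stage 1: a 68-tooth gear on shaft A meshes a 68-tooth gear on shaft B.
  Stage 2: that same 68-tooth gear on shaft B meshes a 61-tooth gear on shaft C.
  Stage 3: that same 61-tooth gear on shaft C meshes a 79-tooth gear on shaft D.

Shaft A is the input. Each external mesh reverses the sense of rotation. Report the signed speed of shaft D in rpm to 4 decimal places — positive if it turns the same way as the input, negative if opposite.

-2665.7722 rpm (opposite to input, |ω| = 2665.7722 rpm)

Stage 1 [68T→68T]: ω = 3097.0000×68/68 = 3097.0000 rpm, dir flips to −; running = −3097.0000
Stage 2 [68T→61T]: ω = 3097.0000×68/61 = 3452.3934 rpm, dir flips to +; running = +3452.3934
Stage 3 [61T→79T]: ω = 3452.3934×61/79 = 2665.7722 rpm, dir flips to −; running = −2665.7722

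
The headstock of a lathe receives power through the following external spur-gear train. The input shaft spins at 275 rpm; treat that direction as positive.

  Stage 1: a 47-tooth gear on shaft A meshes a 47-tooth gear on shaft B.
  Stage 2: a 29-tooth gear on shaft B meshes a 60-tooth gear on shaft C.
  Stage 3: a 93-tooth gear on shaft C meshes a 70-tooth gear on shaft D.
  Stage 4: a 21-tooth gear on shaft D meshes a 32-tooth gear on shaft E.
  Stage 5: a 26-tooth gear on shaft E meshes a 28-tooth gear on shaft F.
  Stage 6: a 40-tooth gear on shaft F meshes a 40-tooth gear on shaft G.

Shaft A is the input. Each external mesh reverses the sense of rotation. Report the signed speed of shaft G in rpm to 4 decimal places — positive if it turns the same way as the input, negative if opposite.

+107.6091 rpm (same as input, |ω| = 107.6091 rpm)

Stage 1 [47T→47T]: ω = 275.0000×47/47 = 275.0000 rpm, dir flips to −; running = −275.0000
Stage 2 [29T→60T]: ω = 275.0000×29/60 = 132.9167 rpm, dir flips to +; running = +132.9167
Stage 3 [93T→70T]: ω = 132.9167×93/70 = 176.5893 rpm, dir flips to −; running = −176.5893
Stage 4 [21T→32T]: ω = 176.5893×21/32 = 115.8867 rpm, dir flips to +; running = +115.8867
Stage 5 [26T→28T]: ω = 115.8867×26/28 = 107.6091 rpm, dir flips to −; running = −107.6091
Stage 6 [40T→40T]: ω = 107.6091×40/40 = 107.6091 rpm, dir flips to +; running = +107.6091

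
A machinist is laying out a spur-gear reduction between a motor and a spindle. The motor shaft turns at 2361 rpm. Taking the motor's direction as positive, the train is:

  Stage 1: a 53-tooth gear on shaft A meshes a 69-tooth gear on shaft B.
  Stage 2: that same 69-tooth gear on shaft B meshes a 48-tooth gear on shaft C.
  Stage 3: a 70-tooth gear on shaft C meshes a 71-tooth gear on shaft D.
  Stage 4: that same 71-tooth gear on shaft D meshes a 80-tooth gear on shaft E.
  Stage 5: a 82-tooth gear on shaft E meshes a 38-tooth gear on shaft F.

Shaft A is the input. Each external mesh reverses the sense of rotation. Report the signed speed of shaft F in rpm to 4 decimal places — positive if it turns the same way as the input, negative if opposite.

-4922.3096 rpm (opposite to input, |ω| = 4922.3096 rpm)

Stage 1 [53T→69T]: ω = 2361.0000×53/69 = 1813.5217 rpm, dir flips to −; running = −1813.5217
Stage 2 [69T→48T]: ω = 1813.5217×69/48 = 2606.9375 rpm, dir flips to +; running = +2606.9375
Stage 3 [70T→71T]: ω = 2606.9375×70/71 = 2570.2201 rpm, dir flips to −; running = −2570.2201
Stage 4 [71T→80T]: ω = 2570.2201×71/80 = 2281.0703 rpm, dir flips to +; running = +2281.0703
Stage 5 [82T→38T]: ω = 2281.0703×82/38 = 4922.3096 rpm, dir flips to −; running = −4922.3096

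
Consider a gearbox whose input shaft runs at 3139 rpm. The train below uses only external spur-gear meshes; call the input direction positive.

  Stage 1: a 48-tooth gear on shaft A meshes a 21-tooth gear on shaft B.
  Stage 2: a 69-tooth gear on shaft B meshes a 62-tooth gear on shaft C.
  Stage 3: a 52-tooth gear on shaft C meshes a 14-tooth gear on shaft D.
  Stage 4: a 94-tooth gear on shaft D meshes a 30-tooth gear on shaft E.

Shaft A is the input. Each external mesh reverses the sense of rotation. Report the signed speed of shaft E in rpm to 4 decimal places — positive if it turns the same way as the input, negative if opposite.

Stage 1 [48T→21T]: ω = 3139.0000×48/21 = 7174.8571 rpm, dir flips to −; running = −7174.8571
Stage 2 [69T→62T]: ω = 7174.8571×69/62 = 7984.9217 rpm, dir flips to +; running = +7984.9217
Stage 3 [52T→14T]: ω = 7984.9217×52/14 = 29658.2804 rpm, dir flips to −; running = −29658.2804
Stage 4 [94T→30T]: ω = 29658.2804×94/30 = 92929.2787 rpm, dir flips to +; running = +92929.2787

+92929.2787 rpm (same as input, |ω| = 92929.2787 rpm)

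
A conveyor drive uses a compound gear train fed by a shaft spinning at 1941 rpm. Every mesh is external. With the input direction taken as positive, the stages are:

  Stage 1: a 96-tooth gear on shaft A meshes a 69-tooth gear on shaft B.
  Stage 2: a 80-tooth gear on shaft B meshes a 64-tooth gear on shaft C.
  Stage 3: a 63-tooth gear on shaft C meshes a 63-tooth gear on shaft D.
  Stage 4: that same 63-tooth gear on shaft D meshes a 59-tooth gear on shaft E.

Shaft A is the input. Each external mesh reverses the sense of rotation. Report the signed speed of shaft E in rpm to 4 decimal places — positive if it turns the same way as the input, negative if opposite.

Stage 1 [96T→69T]: ω = 1941.0000×96/69 = 2700.5217 rpm, dir flips to −; running = −2700.5217
Stage 2 [80T→64T]: ω = 2700.5217×80/64 = 3375.6522 rpm, dir flips to +; running = +3375.6522
Stage 3 [63T→63T]: ω = 3375.6522×63/63 = 3375.6522 rpm, dir flips to −; running = −3375.6522
Stage 4 [63T→59T]: ω = 3375.6522×63/59 = 3604.5099 rpm, dir flips to +; running = +3604.5099

+3604.5099 rpm (same as input, |ω| = 3604.5099 rpm)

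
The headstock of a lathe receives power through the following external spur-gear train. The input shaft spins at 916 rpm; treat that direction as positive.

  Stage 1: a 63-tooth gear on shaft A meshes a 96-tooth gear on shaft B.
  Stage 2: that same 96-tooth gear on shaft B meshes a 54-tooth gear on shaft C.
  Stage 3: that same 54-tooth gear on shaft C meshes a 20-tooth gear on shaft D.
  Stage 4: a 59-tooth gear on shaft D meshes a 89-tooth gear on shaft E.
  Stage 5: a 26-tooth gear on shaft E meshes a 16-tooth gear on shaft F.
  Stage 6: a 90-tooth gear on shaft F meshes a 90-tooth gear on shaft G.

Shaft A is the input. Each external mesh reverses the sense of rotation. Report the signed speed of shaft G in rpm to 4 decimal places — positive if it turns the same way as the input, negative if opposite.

Stage 1 [63T→96T]: ω = 916.0000×63/96 = 601.1250 rpm, dir flips to −; running = −601.1250
Stage 2 [96T→54T]: ω = 601.1250×96/54 = 1068.6667 rpm, dir flips to +; running = +1068.6667
Stage 3 [54T→20T]: ω = 1068.6667×54/20 = 2885.4000 rpm, dir flips to −; running = −2885.4000
Stage 4 [59T→89T]: ω = 2885.4000×59/89 = 1912.7933 rpm, dir flips to +; running = +1912.7933
Stage 5 [26T→16T]: ω = 1912.7933×26/16 = 3108.2890 rpm, dir flips to −; running = −3108.2890
Stage 6 [90T→90T]: ω = 3108.2890×90/90 = 3108.2890 rpm, dir flips to +; running = +3108.2890

+3108.2890 rpm (same as input, |ω| = 3108.2890 rpm)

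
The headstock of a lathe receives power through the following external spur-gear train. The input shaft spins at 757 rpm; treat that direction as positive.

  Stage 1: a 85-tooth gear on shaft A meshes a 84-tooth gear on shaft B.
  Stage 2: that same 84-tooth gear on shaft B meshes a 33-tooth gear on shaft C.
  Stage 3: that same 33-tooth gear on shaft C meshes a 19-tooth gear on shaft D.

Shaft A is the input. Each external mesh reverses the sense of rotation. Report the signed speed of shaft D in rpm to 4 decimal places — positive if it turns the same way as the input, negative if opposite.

Stage 1 [85T→84T]: ω = 757.0000×85/84 = 766.0119 rpm, dir flips to −; running = −766.0119
Stage 2 [84T→33T]: ω = 766.0119×84/33 = 1949.8485 rpm, dir flips to +; running = +1949.8485
Stage 3 [33T→19T]: ω = 1949.8485×33/19 = 3386.5789 rpm, dir flips to −; running = −3386.5789

-3386.5789 rpm (opposite to input, |ω| = 3386.5789 rpm)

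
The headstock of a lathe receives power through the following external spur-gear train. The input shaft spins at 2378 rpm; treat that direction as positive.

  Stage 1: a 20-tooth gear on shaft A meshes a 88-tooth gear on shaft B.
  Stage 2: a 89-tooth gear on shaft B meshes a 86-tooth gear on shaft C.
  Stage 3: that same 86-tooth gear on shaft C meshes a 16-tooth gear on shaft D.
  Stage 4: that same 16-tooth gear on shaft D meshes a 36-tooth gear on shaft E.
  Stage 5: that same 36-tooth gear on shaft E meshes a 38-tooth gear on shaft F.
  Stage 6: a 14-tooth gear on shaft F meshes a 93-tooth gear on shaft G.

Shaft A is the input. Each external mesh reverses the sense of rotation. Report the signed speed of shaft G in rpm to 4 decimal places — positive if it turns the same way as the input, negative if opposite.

+190.5508 rpm (same as input, |ω| = 190.5508 rpm)

Stage 1 [20T→88T]: ω = 2378.0000×20/88 = 540.4545 rpm, dir flips to −; running = −540.4545
Stage 2 [89T→86T]: ω = 540.4545×89/86 = 559.3076 rpm, dir flips to +; running = +559.3076
Stage 3 [86T→16T]: ω = 559.3076×86/16 = 3006.2784 rpm, dir flips to −; running = −3006.2784
Stage 4 [16T→36T]: ω = 3006.2784×16/36 = 1336.1237 rpm, dir flips to +; running = +1336.1237
Stage 5 [36T→38T]: ω = 1336.1237×36/38 = 1265.8014 rpm, dir flips to −; running = −1265.8014
Stage 6 [14T→93T]: ω = 1265.8014×14/93 = 190.5508 rpm, dir flips to +; running = +190.5508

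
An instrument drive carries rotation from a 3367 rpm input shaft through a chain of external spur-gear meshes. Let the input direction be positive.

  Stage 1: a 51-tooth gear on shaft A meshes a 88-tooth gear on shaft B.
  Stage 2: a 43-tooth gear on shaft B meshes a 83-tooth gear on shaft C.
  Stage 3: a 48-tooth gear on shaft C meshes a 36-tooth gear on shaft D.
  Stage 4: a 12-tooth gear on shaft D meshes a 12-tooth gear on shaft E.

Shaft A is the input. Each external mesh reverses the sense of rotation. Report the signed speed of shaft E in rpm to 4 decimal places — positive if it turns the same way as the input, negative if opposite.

Stage 1 [51T→88T]: ω = 3367.0000×51/88 = 1951.3295 rpm, dir flips to −; running = −1951.3295
Stage 2 [43T→83T]: ω = 1951.3295×43/83 = 1010.9298 rpm, dir flips to +; running = +1010.9298
Stage 3 [48T→36T]: ω = 1010.9298×48/36 = 1347.9064 rpm, dir flips to −; running = −1347.9064
Stage 4 [12T→12T]: ω = 1347.9064×12/12 = 1347.9064 rpm, dir flips to +; running = +1347.9064

+1347.9064 rpm (same as input, |ω| = 1347.9064 rpm)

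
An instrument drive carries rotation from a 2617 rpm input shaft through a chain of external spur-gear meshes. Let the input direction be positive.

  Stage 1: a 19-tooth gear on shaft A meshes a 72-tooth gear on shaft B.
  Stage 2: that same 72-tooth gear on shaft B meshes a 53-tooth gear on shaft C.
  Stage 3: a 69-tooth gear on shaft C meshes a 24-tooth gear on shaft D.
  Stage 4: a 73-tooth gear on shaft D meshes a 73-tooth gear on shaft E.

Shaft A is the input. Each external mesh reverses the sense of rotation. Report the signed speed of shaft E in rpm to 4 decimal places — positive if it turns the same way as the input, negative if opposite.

Stage 1 [19T→72T]: ω = 2617.0000×19/72 = 690.5972 rpm, dir flips to −; running = −690.5972
Stage 2 [72T→53T]: ω = 690.5972×72/53 = 938.1698 rpm, dir flips to +; running = +938.1698
Stage 3 [69T→24T]: ω = 938.1698×69/24 = 2697.2382 rpm, dir flips to −; running = −2697.2382
Stage 4 [73T→73T]: ω = 2697.2382×73/73 = 2697.2382 rpm, dir flips to +; running = +2697.2382

+2697.2382 rpm (same as input, |ω| = 2697.2382 rpm)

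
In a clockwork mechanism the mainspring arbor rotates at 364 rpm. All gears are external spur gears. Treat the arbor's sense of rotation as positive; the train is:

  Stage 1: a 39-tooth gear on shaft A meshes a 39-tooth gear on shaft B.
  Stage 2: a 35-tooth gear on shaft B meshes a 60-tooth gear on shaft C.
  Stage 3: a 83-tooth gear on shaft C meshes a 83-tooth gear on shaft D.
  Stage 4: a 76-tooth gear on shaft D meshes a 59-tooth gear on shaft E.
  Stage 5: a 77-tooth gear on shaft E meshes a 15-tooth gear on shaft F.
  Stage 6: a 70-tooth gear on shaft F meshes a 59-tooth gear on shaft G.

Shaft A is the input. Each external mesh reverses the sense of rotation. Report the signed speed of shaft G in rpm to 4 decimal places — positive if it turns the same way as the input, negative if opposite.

+1665.8092 rpm (same as input, |ω| = 1665.8092 rpm)

Stage 1 [39T→39T]: ω = 364.0000×39/39 = 364.0000 rpm, dir flips to −; running = −364.0000
Stage 2 [35T→60T]: ω = 364.0000×35/60 = 212.3333 rpm, dir flips to +; running = +212.3333
Stage 3 [83T→83T]: ω = 212.3333×83/83 = 212.3333 rpm, dir flips to −; running = −212.3333
Stage 4 [76T→59T]: ω = 212.3333×76/59 = 273.5141 rpm, dir flips to +; running = +273.5141
Stage 5 [77T→15T]: ω = 273.5141×77/15 = 1404.0392 rpm, dir flips to −; running = −1404.0392
Stage 6 [70T→59T]: ω = 1404.0392×70/59 = 1665.8092 rpm, dir flips to +; running = +1665.8092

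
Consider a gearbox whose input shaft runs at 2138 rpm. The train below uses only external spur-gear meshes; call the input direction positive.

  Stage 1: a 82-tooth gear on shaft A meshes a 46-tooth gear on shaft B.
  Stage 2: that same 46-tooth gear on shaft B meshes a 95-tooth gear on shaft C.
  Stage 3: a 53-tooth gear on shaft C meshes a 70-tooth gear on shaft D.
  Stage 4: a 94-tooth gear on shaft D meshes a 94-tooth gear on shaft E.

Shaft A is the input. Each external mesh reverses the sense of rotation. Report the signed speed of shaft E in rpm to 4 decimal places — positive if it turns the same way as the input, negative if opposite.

Stage 1 [82T→46T]: ω = 2138.0000×82/46 = 3811.2174 rpm, dir flips to −; running = −3811.2174
Stage 2 [46T→95T]: ω = 3811.2174×46/95 = 1845.4316 rpm, dir flips to +; running = +1845.4316
Stage 3 [53T→70T]: ω = 1845.4316×53/70 = 1397.2553 rpm, dir flips to −; running = −1397.2553
Stage 4 [94T→94T]: ω = 1397.2553×94/94 = 1397.2553 rpm, dir flips to +; running = +1397.2553

+1397.2553 rpm (same as input, |ω| = 1397.2553 rpm)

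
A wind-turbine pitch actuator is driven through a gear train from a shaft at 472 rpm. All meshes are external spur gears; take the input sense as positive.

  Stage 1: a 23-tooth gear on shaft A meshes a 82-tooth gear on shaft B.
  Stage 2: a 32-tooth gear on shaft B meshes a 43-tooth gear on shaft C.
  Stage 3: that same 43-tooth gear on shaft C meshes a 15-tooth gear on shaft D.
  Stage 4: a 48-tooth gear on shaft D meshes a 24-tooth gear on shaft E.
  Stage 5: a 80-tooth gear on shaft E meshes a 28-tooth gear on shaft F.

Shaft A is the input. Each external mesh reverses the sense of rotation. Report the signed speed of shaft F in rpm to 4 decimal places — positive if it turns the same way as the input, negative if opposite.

-1613.9001 rpm (opposite to input, |ω| = 1613.9001 rpm)

Stage 1 [23T→82T]: ω = 472.0000×23/82 = 132.3902 rpm, dir flips to −; running = −132.3902
Stage 2 [32T→43T]: ω = 132.3902×32/43 = 98.5230 rpm, dir flips to +; running = +98.5230
Stage 3 [43T→15T]: ω = 98.5230×43/15 = 282.4325 rpm, dir flips to −; running = −282.4325
Stage 4 [48T→24T]: ω = 282.4325×48/24 = 564.8650 rpm, dir flips to +; running = +564.8650
Stage 5 [80T→28T]: ω = 564.8650×80/28 = 1613.9001 rpm, dir flips to −; running = −1613.9001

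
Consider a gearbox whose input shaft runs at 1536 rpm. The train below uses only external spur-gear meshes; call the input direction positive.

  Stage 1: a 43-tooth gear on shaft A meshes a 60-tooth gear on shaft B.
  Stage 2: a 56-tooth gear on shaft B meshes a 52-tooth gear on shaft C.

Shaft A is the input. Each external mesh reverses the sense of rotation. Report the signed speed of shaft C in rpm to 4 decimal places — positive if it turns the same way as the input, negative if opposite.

Stage 1 [43T→60T]: ω = 1536.0000×43/60 = 1100.8000 rpm, dir flips to −; running = −1100.8000
Stage 2 [56T→52T]: ω = 1100.8000×56/52 = 1185.4769 rpm, dir flips to +; running = +1185.4769

+1185.4769 rpm (same as input, |ω| = 1185.4769 rpm)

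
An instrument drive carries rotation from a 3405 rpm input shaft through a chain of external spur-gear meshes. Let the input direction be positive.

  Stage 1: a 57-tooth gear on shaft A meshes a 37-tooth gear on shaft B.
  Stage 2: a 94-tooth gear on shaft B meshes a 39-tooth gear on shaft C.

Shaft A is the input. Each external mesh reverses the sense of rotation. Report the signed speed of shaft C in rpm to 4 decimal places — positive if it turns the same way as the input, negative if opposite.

+12643.0977 rpm (same as input, |ω| = 12643.0977 rpm)

Stage 1 [57T→37T]: ω = 3405.0000×57/37 = 5245.5405 rpm, dir flips to −; running = −5245.5405
Stage 2 [94T→39T]: ω = 5245.5405×94/39 = 12643.0977 rpm, dir flips to +; running = +12643.0977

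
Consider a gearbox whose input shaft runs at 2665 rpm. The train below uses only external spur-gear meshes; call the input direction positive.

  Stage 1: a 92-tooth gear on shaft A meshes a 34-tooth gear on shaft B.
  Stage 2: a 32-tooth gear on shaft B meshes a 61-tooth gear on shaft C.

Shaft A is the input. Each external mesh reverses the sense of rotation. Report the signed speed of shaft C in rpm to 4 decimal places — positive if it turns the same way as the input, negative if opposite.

Stage 1 [92T→34T]: ω = 2665.0000×92/34 = 7211.1765 rpm, dir flips to −; running = −7211.1765
Stage 2 [32T→61T]: ω = 7211.1765×32/61 = 3782.9122 rpm, dir flips to +; running = +3782.9122

+3782.9122 rpm (same as input, |ω| = 3782.9122 rpm)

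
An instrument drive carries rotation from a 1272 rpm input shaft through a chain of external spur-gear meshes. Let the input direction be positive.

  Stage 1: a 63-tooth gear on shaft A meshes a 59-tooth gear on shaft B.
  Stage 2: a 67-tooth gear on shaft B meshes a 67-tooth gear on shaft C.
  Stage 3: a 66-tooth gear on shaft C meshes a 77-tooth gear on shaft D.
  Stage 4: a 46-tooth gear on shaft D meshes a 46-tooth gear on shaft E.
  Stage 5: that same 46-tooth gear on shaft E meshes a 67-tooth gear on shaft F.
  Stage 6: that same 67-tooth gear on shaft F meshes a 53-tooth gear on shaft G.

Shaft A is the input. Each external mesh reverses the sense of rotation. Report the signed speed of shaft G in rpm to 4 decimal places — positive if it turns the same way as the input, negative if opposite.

+1010.4407 rpm (same as input, |ω| = 1010.4407 rpm)

Stage 1 [63T→59T]: ω = 1272.0000×63/59 = 1358.2373 rpm, dir flips to −; running = −1358.2373
Stage 2 [67T→67T]: ω = 1358.2373×67/67 = 1358.2373 rpm, dir flips to +; running = +1358.2373
Stage 3 [66T→77T]: ω = 1358.2373×66/77 = 1164.2034 rpm, dir flips to −; running = −1164.2034
Stage 4 [46T→46T]: ω = 1164.2034×46/46 = 1164.2034 rpm, dir flips to +; running = +1164.2034
Stage 5 [46T→67T]: ω = 1164.2034×46/67 = 799.3038 rpm, dir flips to −; running = −799.3038
Stage 6 [67T→53T]: ω = 799.3038×67/53 = 1010.4407 rpm, dir flips to +; running = +1010.4407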